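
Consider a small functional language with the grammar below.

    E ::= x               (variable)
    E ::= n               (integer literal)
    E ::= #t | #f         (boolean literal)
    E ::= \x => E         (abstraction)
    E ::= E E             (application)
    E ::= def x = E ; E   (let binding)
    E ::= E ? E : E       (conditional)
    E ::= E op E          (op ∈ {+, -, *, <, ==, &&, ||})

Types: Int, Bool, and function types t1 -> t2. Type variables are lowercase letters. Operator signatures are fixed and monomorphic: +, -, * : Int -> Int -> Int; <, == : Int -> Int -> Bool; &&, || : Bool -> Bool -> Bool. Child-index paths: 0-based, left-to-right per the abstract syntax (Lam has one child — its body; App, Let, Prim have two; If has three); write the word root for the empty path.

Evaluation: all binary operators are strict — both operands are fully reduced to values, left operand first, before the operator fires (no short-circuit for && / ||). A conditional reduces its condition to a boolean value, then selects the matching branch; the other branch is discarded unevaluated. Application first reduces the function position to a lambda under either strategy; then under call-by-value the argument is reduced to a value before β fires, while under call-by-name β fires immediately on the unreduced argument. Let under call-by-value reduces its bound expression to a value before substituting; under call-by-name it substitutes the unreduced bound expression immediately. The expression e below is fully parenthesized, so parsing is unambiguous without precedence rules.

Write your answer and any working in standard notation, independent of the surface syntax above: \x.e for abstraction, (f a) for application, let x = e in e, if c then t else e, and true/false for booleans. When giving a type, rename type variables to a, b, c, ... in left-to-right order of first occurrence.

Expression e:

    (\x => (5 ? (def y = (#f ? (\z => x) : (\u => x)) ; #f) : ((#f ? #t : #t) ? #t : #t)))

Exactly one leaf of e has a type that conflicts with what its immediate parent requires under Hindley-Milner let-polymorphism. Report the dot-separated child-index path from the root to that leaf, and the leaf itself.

Derivation:
  unify Int ~ Bool
  FAIL: mismatch Int ~ Bool

Answer: 0.0 : 5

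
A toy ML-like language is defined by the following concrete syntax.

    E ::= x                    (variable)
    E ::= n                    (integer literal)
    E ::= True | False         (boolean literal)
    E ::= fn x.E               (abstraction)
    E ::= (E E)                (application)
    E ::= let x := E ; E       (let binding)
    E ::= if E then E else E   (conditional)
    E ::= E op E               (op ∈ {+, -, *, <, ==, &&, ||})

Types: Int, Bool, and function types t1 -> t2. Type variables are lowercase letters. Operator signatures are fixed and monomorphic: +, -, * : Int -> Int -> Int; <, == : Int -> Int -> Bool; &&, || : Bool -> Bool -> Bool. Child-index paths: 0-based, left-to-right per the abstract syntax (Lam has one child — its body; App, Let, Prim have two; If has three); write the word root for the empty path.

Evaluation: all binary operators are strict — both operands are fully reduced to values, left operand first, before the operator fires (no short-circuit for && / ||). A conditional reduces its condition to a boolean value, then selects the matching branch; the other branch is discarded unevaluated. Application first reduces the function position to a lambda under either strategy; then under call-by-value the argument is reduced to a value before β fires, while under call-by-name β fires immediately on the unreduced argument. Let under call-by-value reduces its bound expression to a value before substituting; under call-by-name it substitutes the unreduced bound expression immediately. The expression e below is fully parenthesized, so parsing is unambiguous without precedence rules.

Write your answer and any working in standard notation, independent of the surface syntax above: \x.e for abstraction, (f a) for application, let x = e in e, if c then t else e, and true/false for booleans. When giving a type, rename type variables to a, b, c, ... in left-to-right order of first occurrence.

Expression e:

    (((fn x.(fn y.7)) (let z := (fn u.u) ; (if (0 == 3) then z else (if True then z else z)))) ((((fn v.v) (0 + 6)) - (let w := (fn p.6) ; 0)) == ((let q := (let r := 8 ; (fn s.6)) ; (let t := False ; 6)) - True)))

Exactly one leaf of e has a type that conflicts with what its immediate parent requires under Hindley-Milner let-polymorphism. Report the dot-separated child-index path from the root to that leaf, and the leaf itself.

Working:
\y._ : b -> Int
\x._ : a -> b -> Int
u : c
\u._ : c -> c
let z : forall. c -> c
  unify Int ~ Int
  unify Int ~ Int
  unify Bool ~ Bool
z : d -> d
  unify Bool ~ Bool
z : e -> e
z : f -> f
  unify e -> e ~ f -> f
  unify e ~ f
  unify f ~ f
  unify d -> d ~ f -> f
  unify d ~ f
  unify f ~ f
  unify a -> b -> Int ~ (f -> f) -> g
  unify a ~ f -> f
  unify b -> Int ~ g
_ _ : b -> Int
v : h
\v._ : h -> h
  unify Int ~ Int
  unify Int ~ Int
  unify h -> h ~ Int -> i
  unify h ~ Int
  unify Int ~ i
_ _ : Int
  unify Int ~ Int
\p._ : j -> Int
let w : forall. j -> Int
  unify Int ~ Int
  unify Int ~ Int
let r : Int
\s._ : k -> Int
let q : forall. k -> Int
let t : Bool
  unify Int ~ Int
  unify Bool ~ Int
  FAIL: mismatch Bool ~ Int

Answer: 1.1.1 : true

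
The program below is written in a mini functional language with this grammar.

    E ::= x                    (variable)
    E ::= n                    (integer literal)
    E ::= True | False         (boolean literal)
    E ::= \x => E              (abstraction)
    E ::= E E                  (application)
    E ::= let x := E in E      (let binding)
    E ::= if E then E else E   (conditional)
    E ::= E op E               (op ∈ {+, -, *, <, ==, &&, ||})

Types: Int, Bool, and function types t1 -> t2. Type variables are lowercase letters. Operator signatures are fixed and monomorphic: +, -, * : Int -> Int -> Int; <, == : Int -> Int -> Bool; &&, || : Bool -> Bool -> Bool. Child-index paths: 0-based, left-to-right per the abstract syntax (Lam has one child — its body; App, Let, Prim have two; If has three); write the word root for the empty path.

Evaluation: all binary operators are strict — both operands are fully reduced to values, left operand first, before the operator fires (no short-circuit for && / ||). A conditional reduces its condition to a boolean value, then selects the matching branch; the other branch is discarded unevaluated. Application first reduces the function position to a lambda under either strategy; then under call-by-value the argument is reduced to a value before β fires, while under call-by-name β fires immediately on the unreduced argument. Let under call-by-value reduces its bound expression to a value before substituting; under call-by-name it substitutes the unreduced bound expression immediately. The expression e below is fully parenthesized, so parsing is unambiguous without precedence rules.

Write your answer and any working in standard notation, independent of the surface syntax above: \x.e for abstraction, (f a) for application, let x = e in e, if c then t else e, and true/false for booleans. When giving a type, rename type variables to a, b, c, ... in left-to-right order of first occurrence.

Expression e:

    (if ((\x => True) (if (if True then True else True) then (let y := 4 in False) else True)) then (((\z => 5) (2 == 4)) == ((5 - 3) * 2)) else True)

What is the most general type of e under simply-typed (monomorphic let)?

Derivation:
\x._ : a -> Bool
  unify Bool ~ Bool
  unify Bool ~ Bool
  unify Bool ~ Bool
let y : Int
  unify Bool ~ Bool
  unify a -> Bool ~ Bool -> b
  unify a ~ Bool
  unify Bool ~ b
_ _ : Bool
  unify Bool ~ Bool
\z._ : c -> Int
  unify Int ~ Int
  unify Int ~ Int
  unify c -> Int ~ Bool -> d
  unify c ~ Bool
  unify Int ~ d
_ _ : Int
  unify Int ~ Int
  unify Int ~ Int
  unify Int ~ Int
  unify Int ~ Int
  unify Int ~ Int
  unify Int ~ Int
  unify Bool ~ Bool

Answer: Bool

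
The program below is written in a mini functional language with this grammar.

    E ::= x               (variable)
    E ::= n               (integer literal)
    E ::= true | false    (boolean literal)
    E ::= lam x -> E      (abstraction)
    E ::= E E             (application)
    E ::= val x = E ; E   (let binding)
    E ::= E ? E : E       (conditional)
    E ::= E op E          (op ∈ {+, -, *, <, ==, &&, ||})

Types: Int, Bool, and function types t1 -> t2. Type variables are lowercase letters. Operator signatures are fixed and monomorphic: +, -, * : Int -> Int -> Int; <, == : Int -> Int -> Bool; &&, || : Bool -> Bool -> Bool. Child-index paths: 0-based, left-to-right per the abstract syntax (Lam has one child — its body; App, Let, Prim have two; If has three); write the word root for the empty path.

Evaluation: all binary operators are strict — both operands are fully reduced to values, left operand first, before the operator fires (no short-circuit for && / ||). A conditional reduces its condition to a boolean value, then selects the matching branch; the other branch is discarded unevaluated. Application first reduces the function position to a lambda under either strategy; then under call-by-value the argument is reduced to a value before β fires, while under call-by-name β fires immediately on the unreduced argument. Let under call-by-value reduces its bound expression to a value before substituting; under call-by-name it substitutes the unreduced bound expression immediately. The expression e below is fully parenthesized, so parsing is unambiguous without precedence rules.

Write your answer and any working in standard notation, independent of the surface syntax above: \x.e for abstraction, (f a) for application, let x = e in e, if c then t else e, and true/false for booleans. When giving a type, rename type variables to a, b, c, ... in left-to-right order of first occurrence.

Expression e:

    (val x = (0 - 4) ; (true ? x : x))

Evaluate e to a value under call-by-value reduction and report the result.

Answer: -4

Derivation:
step 0: (let x = (0 - 4) in (if true then x else x))
step 1: [delta@0] (let x = -4 in (if true then x else x))
step 2: [let@root] (if true then -4 else -4)
step 3: [if@root] -4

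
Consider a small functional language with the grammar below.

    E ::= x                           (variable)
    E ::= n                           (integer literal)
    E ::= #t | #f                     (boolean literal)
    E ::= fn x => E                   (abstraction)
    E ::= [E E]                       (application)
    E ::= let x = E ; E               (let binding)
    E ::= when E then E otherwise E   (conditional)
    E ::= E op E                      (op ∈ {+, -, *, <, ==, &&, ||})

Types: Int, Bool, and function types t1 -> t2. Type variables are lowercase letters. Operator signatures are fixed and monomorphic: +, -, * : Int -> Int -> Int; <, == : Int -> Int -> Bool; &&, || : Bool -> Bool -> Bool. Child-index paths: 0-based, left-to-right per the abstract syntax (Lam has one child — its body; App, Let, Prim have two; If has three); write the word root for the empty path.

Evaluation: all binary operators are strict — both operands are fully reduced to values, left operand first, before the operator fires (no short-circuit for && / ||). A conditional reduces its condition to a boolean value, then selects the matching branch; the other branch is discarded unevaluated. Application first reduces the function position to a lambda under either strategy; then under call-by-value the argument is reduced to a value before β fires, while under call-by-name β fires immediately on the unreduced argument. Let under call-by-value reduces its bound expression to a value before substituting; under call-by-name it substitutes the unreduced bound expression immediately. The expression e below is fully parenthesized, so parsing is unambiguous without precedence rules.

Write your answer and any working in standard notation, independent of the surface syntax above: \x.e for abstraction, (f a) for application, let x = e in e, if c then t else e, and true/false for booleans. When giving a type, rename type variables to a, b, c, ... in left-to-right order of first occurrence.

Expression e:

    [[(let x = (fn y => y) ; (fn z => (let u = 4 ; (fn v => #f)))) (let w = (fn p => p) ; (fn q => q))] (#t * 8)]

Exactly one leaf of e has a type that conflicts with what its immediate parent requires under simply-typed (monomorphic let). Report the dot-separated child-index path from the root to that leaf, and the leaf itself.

Derivation:
y : a
\y._ : a -> a
let x : a -> a
let u : Int
\v._ : c -> Bool
\z._ : b -> c -> Bool
p : d
\p._ : d -> d
let w : d -> d
q : e
\q._ : e -> e
  unify b -> c -> Bool ~ (e -> e) -> f
  unify b ~ e -> e
  unify c -> Bool ~ f
_ _ : c -> Bool
  unify Bool ~ Int
  FAIL: mismatch Bool ~ Int

Answer: 1.0 : true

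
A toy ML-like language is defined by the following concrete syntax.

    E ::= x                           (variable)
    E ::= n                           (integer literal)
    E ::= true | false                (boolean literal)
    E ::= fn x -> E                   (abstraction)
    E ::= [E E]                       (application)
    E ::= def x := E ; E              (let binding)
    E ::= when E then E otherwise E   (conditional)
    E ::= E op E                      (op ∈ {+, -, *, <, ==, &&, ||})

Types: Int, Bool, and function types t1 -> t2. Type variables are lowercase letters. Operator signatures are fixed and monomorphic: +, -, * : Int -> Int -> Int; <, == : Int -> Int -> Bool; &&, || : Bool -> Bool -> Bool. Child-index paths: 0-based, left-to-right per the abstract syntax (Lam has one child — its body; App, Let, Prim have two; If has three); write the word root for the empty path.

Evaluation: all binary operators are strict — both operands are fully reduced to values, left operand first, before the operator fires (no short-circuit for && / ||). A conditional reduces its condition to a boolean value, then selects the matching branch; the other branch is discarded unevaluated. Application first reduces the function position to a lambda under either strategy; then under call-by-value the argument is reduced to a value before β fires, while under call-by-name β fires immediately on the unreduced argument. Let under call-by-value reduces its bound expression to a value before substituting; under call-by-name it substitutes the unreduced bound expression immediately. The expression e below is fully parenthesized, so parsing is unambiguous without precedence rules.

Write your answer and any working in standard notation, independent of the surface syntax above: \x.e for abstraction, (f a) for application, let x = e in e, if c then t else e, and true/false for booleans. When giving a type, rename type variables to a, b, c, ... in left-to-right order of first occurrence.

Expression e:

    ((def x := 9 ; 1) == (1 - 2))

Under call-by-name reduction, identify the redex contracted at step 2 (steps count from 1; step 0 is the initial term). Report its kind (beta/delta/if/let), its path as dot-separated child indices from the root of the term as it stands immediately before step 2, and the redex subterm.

Derivation:
step 0: ((let x = 9 in 1) == (1 - 2))
step 1: [let@0] (1 == (1 - 2))
step 2: [delta@1] (1 == -1)

Answer: delta at 1 : (1 - 2)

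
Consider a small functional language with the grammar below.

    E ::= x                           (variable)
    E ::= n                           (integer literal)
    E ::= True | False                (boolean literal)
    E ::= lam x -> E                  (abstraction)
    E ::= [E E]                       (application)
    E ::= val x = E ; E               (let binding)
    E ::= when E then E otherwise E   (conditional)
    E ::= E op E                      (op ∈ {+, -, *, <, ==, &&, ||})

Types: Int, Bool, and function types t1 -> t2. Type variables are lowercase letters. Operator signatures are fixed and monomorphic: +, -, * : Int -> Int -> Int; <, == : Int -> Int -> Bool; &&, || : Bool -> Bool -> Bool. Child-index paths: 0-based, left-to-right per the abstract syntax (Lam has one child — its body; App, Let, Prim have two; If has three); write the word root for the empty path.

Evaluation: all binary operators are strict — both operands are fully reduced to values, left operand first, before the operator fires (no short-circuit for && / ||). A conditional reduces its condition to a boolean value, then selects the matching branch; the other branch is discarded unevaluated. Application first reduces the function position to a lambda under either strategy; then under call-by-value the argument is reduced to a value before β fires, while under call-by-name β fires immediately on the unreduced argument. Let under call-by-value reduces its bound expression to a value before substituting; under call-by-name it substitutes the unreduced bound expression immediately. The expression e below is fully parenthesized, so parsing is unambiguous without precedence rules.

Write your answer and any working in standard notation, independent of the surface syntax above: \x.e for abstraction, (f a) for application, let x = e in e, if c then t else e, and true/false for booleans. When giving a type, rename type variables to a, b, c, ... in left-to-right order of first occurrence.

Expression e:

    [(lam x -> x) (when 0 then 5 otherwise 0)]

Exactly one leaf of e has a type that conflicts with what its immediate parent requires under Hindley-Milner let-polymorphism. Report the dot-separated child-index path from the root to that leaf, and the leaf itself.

Working:
x : a
\x._ : a -> a
  unify Int ~ Bool
  FAIL: mismatch Int ~ Bool

Answer: 1.0 : 0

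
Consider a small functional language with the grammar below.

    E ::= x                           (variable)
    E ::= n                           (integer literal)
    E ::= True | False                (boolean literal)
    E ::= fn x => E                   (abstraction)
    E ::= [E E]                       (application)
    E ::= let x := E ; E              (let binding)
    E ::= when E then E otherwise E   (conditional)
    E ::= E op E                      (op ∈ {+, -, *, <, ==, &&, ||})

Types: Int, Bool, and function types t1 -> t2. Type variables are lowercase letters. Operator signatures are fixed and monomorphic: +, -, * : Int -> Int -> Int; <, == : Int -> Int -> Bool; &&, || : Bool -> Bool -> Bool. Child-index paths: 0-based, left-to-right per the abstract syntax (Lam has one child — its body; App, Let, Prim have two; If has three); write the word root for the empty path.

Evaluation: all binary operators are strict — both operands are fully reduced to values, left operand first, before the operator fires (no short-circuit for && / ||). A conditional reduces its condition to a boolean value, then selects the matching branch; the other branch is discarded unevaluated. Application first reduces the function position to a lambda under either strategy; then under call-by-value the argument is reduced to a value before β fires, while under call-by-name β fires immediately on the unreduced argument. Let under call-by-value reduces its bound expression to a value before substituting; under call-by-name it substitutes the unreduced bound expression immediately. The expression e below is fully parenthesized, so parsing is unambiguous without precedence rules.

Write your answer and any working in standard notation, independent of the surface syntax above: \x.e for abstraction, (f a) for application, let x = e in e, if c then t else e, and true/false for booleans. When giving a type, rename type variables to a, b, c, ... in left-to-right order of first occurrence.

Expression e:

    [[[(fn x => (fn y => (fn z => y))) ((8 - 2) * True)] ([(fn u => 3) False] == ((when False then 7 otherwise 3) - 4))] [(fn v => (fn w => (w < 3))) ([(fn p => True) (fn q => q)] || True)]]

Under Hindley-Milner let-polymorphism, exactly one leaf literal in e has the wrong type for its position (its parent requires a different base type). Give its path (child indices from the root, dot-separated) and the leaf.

Derivation:
y : b
\z._ : c -> b
\y._ : b -> c -> b
\x._ : a -> b -> c -> b
  unify Int ~ Int
  unify Int ~ Int
  unify Int ~ Int
  unify Bool ~ Int
  FAIL: mismatch Bool ~ Int

Answer: 0.0.1.1 : true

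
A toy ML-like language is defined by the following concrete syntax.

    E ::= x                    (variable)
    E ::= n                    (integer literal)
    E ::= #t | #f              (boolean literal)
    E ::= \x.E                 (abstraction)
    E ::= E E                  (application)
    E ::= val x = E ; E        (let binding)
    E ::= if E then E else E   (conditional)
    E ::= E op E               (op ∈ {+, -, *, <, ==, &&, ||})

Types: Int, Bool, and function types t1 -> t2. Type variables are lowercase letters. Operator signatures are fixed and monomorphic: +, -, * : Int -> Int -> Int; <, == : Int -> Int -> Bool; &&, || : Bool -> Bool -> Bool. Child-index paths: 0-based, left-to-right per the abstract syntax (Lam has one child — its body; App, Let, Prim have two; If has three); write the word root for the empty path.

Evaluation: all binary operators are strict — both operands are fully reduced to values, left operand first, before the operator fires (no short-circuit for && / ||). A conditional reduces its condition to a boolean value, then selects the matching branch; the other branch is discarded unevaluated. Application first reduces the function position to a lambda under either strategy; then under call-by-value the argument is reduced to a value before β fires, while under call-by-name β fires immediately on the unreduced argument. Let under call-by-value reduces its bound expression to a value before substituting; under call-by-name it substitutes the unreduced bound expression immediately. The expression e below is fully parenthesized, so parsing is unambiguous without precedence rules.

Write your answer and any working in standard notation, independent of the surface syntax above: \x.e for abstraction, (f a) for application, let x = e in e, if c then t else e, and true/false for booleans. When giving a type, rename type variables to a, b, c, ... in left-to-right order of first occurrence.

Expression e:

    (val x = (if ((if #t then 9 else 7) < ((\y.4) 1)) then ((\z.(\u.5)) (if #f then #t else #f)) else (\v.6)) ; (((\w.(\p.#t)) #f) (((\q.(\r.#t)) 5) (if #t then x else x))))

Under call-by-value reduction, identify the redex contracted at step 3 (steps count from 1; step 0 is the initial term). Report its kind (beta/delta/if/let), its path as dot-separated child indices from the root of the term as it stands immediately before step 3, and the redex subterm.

Trace:
step 0: (let x = (if ((if true then 9 else 7) < ((\y.4) 1)) then ((\z.(\u.5)) (if false then true else false)) else (\v.6)) in (((\w.(\p.true)) false) (((\q.(\r.true)) 5) (if true then x else x))))
step 1: [if@0.0.0] (let x = (if (9 < ((\y.4) 1)) then ((\z.(\u.5)) (if false then true else false)) else (\v.6)) in (((\w.(\p.true)) false) (((\q.(\r.true)) 5) (if true then x else x))))
step 2: [beta@0.0.1] (let x = (if (9 < 4) then ((\z.(\u.5)) (if false then true else false)) else (\v.6)) in (((\w.(\p.true)) false) (((\q.(\r.true)) 5) (if true then x else x))))
step 3: [delta@0.0] (let x = (if false then ((\z.(\u.5)) (if false then true else false)) else (\v.6)) in (((\w.(\p.true)) false) (((\q.(\r.true)) 5) (if true then x else x))))

Answer: delta at 0.0 : (9 < 4)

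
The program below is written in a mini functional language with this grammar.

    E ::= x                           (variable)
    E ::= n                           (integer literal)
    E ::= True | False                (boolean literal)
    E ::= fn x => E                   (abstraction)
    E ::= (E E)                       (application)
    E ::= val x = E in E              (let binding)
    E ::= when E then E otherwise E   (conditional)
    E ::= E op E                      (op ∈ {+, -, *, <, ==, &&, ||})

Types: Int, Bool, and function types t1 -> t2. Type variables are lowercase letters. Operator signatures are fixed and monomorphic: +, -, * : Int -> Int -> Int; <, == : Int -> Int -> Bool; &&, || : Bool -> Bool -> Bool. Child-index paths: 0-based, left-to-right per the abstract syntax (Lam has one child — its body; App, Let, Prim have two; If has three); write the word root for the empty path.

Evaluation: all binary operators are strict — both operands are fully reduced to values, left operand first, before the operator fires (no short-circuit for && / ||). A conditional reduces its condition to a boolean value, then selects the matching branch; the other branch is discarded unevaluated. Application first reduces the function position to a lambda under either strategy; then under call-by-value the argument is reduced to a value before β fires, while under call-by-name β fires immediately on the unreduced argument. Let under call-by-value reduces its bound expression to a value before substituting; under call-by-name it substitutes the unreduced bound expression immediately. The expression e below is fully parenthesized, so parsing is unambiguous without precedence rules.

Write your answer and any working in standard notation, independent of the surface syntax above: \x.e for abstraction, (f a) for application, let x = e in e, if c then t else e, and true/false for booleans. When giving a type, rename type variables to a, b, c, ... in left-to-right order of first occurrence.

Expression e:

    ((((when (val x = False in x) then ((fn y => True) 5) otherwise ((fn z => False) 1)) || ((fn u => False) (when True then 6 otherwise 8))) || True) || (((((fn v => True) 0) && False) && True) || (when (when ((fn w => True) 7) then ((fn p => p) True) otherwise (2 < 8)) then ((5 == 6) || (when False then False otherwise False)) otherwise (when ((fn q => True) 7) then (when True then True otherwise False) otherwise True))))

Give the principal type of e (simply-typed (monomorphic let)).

Trace:
let x : Bool
x : Bool
  unify Bool ~ Bool
\y._ : a -> Bool
  unify a -> Bool ~ Int -> b
  unify a ~ Int
  unify Bool ~ b
_ _ : Bool
\z._ : c -> Bool
  unify c -> Bool ~ Int -> d
  unify c ~ Int
  unify Bool ~ d
_ _ : Bool
  unify Bool ~ Bool
  unify Bool ~ Bool
\u._ : e -> Bool
  unify Bool ~ Bool
  unify Int ~ Int
  unify e -> Bool ~ Int -> f
  unify e ~ Int
  unify Bool ~ f
_ _ : Bool
  unify Bool ~ Bool
  unify Bool ~ Bool
  unify Bool ~ Bool
  unify Bool ~ Bool
\v._ : g -> Bool
  unify g -> Bool ~ Int -> h
  unify g ~ Int
  unify Bool ~ h
_ _ : Bool
  unify Bool ~ Bool
  unify Bool ~ Bool
  unify Bool ~ Bool
  unify Bool ~ Bool
  unify Bool ~ Bool
\w._ : i -> Bool
  unify i -> Bool ~ Int -> j
  unify i ~ Int
  unify Bool ~ j
_ _ : Bool
  unify Bool ~ Bool
p : k
\p._ : k -> k
  unify k -> k ~ Bool -> l
  unify k ~ Bool
  unify Bool ~ l
_ _ : Bool
  unify Int ~ Int
  unify Int ~ Int
  unify Bool ~ Bool
  unify Bool ~ Bool
  unify Int ~ Int
  unify Int ~ Int
  unify Bool ~ Bool
  unify Bool ~ Bool
  unify Bool ~ Bool
  unify Bool ~ Bool
\q._ : m -> Bool
  unify m -> Bool ~ Int -> n
  unify m ~ Int
  unify Bool ~ n
_ _ : Bool
  unify Bool ~ Bool
  unify Bool ~ Bool
  unify Bool ~ Bool
  unify Bool ~ Bool
  unify Bool ~ Bool
  unify Bool ~ Bool
  unify Bool ~ Bool

Answer: Bool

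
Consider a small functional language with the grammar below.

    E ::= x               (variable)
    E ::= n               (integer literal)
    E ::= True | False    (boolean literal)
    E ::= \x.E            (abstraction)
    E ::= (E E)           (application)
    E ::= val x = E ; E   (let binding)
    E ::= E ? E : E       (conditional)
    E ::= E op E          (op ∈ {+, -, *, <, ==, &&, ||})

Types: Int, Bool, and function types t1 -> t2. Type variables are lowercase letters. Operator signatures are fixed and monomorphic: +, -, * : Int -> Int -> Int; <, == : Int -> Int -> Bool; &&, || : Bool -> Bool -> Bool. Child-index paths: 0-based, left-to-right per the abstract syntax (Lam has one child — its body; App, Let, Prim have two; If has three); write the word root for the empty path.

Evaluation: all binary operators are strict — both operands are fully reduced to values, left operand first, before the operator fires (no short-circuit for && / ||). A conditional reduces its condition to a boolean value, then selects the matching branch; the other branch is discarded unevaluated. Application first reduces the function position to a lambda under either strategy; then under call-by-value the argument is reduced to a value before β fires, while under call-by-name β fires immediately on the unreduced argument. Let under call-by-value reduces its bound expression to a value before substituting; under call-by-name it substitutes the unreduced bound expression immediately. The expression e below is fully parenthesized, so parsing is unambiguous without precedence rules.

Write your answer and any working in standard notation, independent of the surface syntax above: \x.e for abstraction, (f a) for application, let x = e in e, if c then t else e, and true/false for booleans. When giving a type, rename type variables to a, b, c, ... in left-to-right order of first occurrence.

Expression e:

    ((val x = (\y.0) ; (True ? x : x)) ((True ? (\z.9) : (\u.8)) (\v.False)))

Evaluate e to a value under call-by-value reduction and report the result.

Answer: 0

Derivation:
step 0: ((let x = (\y.0) in (if true then x else x)) ((if true then (\z.9) else (\u.8)) (\v.false)))
step 1: [let@0] ((if true then (\y.0) else (\y.0)) ((if true then (\z.9) else (\u.8)) (\v.false)))
step 2: [if@0] ((\y.0) ((if true then (\z.9) else (\u.8)) (\v.false)))
step 3: [if@1.0] ((\y.0) ((\z.9) (\v.false)))
step 4: [beta@1] ((\y.0) 9)
step 5: [beta@root] 0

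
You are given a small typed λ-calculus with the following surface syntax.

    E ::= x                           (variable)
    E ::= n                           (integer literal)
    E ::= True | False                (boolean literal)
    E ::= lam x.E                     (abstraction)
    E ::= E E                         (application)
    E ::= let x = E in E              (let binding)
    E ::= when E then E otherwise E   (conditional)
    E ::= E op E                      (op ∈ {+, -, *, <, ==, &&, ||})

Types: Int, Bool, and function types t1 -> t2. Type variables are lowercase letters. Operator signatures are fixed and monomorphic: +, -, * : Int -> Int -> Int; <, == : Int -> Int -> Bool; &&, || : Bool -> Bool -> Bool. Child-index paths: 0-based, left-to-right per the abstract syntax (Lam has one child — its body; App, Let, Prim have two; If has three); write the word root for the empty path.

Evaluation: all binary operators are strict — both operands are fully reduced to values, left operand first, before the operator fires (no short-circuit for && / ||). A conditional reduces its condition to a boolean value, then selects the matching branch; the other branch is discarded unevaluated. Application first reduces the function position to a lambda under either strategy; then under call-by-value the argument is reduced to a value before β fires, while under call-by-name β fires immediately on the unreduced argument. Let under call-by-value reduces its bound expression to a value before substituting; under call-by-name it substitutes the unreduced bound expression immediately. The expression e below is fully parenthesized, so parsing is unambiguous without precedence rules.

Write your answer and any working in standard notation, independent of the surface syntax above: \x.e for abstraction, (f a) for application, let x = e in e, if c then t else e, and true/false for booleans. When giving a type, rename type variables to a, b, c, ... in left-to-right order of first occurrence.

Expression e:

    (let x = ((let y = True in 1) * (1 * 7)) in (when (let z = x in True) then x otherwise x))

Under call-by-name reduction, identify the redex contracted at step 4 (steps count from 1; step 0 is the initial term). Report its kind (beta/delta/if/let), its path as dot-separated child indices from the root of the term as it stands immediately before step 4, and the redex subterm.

Trace:
step 0: (let x = ((let y = true in 1) * (1 * 7)) in (if (let z = x in true) then x else x))
step 1: [let@root] (if (let z = ((let y = true in 1) * (1 * 7)) in true) then ((let y = true in 1) * (1 * 7)) else ((let y = true in 1) * (1 * 7)))
step 2: [let@0] (if true then ((let y = true in 1) * (1 * 7)) else ((let y = true in 1) * (1 * 7)))
step 3: [if@root] ((let y = true in 1) * (1 * 7))
step 4: [let@0] (1 * (1 * 7))

Answer: let at 0 : (let y = true in 1)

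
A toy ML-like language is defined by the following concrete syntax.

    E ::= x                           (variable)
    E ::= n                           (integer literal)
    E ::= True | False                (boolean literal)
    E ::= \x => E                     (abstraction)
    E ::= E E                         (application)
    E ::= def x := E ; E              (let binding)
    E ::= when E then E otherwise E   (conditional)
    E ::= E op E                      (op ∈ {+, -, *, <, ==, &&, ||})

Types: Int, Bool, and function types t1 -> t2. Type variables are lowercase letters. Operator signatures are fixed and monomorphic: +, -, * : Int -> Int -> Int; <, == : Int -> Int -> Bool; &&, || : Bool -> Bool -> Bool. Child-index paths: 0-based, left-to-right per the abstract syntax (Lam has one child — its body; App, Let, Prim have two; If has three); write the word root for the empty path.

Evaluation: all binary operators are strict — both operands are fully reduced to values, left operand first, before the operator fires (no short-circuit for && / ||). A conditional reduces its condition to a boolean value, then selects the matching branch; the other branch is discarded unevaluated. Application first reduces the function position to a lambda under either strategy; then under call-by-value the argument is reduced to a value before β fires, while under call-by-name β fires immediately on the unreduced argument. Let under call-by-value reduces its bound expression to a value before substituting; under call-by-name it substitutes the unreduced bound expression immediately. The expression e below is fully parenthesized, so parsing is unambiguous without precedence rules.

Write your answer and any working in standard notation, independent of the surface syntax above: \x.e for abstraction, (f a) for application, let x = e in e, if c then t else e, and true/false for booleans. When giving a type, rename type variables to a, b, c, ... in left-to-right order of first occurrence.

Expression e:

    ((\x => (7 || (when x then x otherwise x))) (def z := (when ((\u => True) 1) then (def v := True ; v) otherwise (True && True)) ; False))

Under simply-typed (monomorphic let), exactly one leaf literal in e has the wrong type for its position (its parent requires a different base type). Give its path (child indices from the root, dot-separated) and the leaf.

Derivation:
  unify Int ~ Bool
  FAIL: mismatch Int ~ Bool

Answer: 0.0.0 : 7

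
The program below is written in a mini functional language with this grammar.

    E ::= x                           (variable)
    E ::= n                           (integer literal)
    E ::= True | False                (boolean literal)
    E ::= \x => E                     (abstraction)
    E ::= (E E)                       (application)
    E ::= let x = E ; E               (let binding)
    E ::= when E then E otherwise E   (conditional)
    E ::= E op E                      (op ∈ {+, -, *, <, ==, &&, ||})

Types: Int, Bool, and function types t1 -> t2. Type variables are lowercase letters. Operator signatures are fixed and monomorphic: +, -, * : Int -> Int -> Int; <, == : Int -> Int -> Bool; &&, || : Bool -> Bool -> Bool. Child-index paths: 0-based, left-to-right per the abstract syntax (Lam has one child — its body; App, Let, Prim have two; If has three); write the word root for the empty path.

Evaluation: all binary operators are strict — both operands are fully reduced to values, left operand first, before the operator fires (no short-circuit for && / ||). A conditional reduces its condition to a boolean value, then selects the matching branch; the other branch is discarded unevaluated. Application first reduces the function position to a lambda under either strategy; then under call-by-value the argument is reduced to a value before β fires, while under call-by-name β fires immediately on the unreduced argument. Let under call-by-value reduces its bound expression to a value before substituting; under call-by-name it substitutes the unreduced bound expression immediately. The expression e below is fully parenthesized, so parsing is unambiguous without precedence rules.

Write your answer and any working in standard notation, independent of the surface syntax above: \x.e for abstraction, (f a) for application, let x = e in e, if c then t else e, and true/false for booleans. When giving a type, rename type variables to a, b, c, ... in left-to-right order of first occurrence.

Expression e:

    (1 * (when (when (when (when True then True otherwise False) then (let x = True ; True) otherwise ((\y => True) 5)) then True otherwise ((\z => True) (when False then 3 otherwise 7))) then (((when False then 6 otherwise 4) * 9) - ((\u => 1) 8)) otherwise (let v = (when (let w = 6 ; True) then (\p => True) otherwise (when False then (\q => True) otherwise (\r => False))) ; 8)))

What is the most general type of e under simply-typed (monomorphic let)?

Trace:
  unify Int ~ Int
  unify Bool ~ Bool
  unify Bool ~ Bool
  unify Bool ~ Bool
let x : Bool
\y._ : a -> Bool
  unify a -> Bool ~ Int -> b
  unify a ~ Int
  unify Bool ~ b
_ _ : Bool
  unify Bool ~ Bool
  unify Bool ~ Bool
\z._ : c -> Bool
  unify Bool ~ Bool
  unify Int ~ Int
  unify c -> Bool ~ Int -> d
  unify c ~ Int
  unify Bool ~ d
_ _ : Bool
  unify Bool ~ Bool
  unify Bool ~ Bool
  unify Bool ~ Bool
  unify Int ~ Int
  unify Int ~ Int
  unify Int ~ Int
  unify Int ~ Int
\u._ : e -> Int
  unify e -> Int ~ Int -> f
  unify e ~ Int
  unify Int ~ f
_ _ : Int
  unify Int ~ Int
let w : Int
  unify Bool ~ Bool
\p._ : g -> Bool
  unify Bool ~ Bool
\q._ : h -> Bool
\r._ : i -> Bool
  unify h -> Bool ~ i -> Bool
  unify h ~ i
  unify Bool ~ Bool
  unify g -> Bool ~ i -> Bool
  unify g ~ i
  unify Bool ~ Bool
let v : i -> Bool
  unify Int ~ Int
  unify Int ~ Int

Answer: Int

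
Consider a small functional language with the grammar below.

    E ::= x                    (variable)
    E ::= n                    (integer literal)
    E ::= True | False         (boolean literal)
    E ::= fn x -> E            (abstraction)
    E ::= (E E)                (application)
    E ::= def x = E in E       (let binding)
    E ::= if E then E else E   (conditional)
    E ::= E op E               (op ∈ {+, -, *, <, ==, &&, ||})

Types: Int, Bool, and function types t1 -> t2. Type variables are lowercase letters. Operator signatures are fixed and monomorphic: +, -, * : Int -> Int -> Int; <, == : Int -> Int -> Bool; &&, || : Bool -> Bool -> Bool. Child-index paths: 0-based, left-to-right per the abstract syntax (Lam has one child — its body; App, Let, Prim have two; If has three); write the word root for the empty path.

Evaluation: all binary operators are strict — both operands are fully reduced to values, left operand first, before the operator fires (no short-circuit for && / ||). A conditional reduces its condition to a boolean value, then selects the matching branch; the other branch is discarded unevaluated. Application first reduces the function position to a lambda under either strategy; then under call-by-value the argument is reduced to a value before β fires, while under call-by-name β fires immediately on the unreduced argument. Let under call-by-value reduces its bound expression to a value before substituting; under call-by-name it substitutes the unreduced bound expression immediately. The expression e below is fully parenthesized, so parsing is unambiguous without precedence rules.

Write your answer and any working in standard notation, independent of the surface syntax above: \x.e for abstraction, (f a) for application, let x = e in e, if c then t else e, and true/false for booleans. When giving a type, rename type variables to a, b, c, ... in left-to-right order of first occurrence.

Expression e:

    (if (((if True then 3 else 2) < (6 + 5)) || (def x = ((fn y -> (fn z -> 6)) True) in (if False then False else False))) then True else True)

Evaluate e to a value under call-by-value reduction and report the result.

Trace:
step 0: (if (((if true then 3 else 2) < (6 + 5)) || (let x = ((\y.(\z.6)) true) in (if false then false else false))) then true else true)
step 1: [if@0.0.0] (if ((3 < (6 + 5)) || (let x = ((\y.(\z.6)) true) in (if false then false else false))) then true else true)
step 2: [delta@0.0.1] (if ((3 < 11) || (let x = ((\y.(\z.6)) true) in (if false then false else false))) then true else true)
step 3: [delta@0.0] (if (true || (let x = ((\y.(\z.6)) true) in (if false then false else false))) then true else true)
step 4: [beta@0.1.0] (if (true || (let x = (\z.6) in (if false then false else false))) then true else true)
step 5: [let@0.1] (if (true || (if false then false else false)) then true else true)
step 6: [if@0.1] (if (true || false) then true else true)
step 7: [delta@0] (if true then true else true)
step 8: [if@root] true

Answer: true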